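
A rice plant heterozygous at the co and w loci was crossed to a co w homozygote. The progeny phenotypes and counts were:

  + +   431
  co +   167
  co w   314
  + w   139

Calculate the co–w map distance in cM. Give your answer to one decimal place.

The two most frequent classes, + + (431) and co w (314), are the parental types, so the F1 was + + / co w.
The recombinant classes are + w and co +: 139 + 167 = 306.
Recombination frequency = 306/1051 = 0.2912 ≈ 29.1%, i.e. 29.1 cM.

29.1 cM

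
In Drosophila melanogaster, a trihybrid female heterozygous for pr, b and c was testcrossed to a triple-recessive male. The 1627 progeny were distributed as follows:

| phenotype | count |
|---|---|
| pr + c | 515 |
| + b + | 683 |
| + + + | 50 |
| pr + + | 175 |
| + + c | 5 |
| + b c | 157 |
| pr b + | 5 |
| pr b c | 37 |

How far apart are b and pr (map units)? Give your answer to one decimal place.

6.0 map units

The two most frequent reciprocal classes, + b + and pr + c, are the parental types, so the F1 was + b + / pr + c.
The two rarest classes, pr b + and + + c, are the double crossovers. Comparing them with the parentals, only the pr allele has switched, so pr is the middle locus and the order is c – pr – b.
Crossovers in the pr–b interval produce the single-crossover classes + + + and pr b c (50 + 37 = 87) plus the double crossovers (10).
RF(pr–b) = (87 + 10) / 1627 = 97/1627 = 0.0596 → 6.0 map units.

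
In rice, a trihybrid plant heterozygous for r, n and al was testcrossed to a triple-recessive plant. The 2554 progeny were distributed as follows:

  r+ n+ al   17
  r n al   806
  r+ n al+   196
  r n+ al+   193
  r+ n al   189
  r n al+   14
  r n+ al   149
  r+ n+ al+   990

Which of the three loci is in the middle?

The two most frequent reciprocal classes, r+ n+ al+ and r n al, are the parental types, so the F1 was r+ n+ al+ / r n al.
The two rarest classes, r+ n+ al and r n al+, are the double crossovers. Comparing them with the parentals, only the al allele has switched, so al is the middle locus and the order is n – al – r.

al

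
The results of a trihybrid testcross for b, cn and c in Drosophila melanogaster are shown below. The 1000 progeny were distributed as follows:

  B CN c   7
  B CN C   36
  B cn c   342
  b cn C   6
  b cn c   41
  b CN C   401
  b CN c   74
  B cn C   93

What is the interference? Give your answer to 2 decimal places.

The two most frequent reciprocal classes, B cn c and b CN C, are the parental types, so the F1 was B cn c / b CN C.
The two rarest classes, B CN c and b cn C, are the double crossovers. Comparing them with the parentals, only the cn allele has switched, so cn is the middle locus and the order is b – cn – c.
b–cn: (77 + 13)/1000 = 0.0900; cn–c: (167 + 13)/1000 = 0.1800.
Expected DCO frequency = 0.0900 × 0.1800 ≈ 0.01620; observed = 13/1000 ≈ 0.01300.
Coefficient of coincidence = 0.01300/0.01620 ≈ 0.80; interference = 1 − 0.80 = 0.20.

0.20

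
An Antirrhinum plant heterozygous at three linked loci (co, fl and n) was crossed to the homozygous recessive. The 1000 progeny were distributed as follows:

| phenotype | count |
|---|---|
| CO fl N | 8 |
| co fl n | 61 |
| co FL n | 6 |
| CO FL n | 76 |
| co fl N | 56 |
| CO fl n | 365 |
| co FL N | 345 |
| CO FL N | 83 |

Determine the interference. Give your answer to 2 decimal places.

The two most frequent reciprocal classes, CO fl n and co FL N, are the parental types, so the F1 was CO fl n / co FL N.
The two rarest classes, CO fl N and co FL n, are the double crossovers. Comparing them with the parentals, only the n allele has switched, so n is the middle locus and the order is fl – n – co.
fl–n: (132 + 14)/1000 = 0.1460; n–co: (144 + 14)/1000 = 0.1580.
Expected DCO frequency = 0.1460 × 0.1580 ≈ 0.02307; observed = 14/1000 ≈ 0.01400.
Coefficient of coincidence = 0.01400/0.02307 ≈ 0.61; interference = 1 − 0.61 = 0.39.

0.39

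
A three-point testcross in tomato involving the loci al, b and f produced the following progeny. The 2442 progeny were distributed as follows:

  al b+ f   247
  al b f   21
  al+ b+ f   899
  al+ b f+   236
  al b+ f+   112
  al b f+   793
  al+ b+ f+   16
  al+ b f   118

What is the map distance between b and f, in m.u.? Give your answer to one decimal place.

The two most frequent reciprocal classes, al+ b+ f and al b f+, are the parental types, so the F1 was al+ b+ f / al b f+.
The two rarest classes, al+ b+ f+ and al b f, are the double crossovers. Comparing them with the parentals, only the f allele has switched, so f is the middle locus and the order is b – f – al.
Crossovers in the b–f interval produce the single-crossover classes al+ b f and al b+ f+ (118 + 112 = 230) plus the double crossovers (37).
RF(b–f) = (230 + 37) / 2442 = 267/2442 = 0.1093 → 10.9 m.u.

10.9 m.u.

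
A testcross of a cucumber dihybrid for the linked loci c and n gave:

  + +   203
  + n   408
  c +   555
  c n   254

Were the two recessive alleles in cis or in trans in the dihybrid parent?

The two most frequent classes are + n (408) and c + (555); these are the parental (non-recombinant) types.
So the F1 carried + n on one chromosome and c + on the other — the recessive alleles are on opposite chromosomes (trans / repulsion).

trans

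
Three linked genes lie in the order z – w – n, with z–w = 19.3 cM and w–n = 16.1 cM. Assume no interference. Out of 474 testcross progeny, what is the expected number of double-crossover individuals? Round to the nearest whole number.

Map distances give recombination frequencies of 0.193 and 0.161 for the two intervals.
With no interference, expected double-crossover frequency = 0.193 × 0.161 = 0.03107.
Expected number = 0.03107 × 474 = 14.73 ≈ 15.

15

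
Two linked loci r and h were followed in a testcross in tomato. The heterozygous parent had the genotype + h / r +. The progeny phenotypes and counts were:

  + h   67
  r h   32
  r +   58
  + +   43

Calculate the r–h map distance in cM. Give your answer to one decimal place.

The recombinant classes are + + and r h: 43 + 32 = 75.
Recombination frequency = 75/200 = 0.3750 ≈ 37.5%, i.e. 37.5 cM.

37.5 cM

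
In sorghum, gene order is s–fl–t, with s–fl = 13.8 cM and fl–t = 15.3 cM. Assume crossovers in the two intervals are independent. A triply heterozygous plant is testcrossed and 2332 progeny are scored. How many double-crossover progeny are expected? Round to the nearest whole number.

49

Map distances give recombination frequencies of 0.138 and 0.153 for the two intervals.
With no interference, expected double-crossover frequency = 0.138 × 0.153 = 0.02111.
Expected number = 0.02111 × 2332 = 49.24 ≈ 49.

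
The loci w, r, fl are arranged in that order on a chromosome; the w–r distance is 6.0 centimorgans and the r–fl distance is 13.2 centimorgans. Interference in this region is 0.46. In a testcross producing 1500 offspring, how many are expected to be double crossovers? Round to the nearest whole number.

Map distances give recombination frequencies of 0.060 and 0.132 for the two intervals.
With interference 0.46 (so coincidence = 0.54), expected double-crossover frequency = 0.060 × 0.132 × 0.54 = 0.00428.
Expected number = 0.00428 × 1500 = 6.42 ≈ 6.

6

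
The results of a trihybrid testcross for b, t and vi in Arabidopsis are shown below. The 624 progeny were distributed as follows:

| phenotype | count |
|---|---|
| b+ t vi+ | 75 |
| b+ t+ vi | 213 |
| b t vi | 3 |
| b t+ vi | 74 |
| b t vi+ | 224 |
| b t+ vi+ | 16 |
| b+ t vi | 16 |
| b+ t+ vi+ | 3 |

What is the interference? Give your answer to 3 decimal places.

The two most frequent reciprocal classes, b t vi+ and b+ t+ vi, are the parental types, so the F1 was b t vi+ / b+ t+ vi.
The two rarest classes, b t vi and b+ t+ vi+, are the double crossovers. Comparing them with the parentals, only the vi allele has switched, so vi is the middle locus and the order is t – vi – b.
t–vi: (32 + 6)/624 = 0.0609; vi–b: (149 + 6)/624 = 0.2484.
Expected DCO frequency = 0.0609 × 0.2484 ≈ 0.01513; observed = 6/624 ≈ 0.00962.
Coefficient of coincidence = 0.00962/0.01513 ≈ 0.636; interference = 1 − 0.636 = 0.364.

0.364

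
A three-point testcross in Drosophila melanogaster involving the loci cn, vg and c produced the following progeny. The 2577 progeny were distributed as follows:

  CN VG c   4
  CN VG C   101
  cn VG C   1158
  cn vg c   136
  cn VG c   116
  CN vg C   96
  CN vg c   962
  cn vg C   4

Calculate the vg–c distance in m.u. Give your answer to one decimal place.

The two most frequent reciprocal classes, CN vg c and cn VG C, are the parental types, so the F1 was CN vg c / cn VG C.
The two rarest classes, CN VG c and cn vg C, are the double crossovers. Comparing them with the parentals, only the vg allele has switched, so vg is the middle locus and the order is cn – vg – c.
Crossovers in the vg–c interval produce the single-crossover classes CN vg C and cn VG c (96 + 116 = 212) plus the double crossovers (8).
RF(vg–c) = (212 + 8) / 2577 = 220/2577 = 0.0854 → 8.5 m.u.

8.5 m.u.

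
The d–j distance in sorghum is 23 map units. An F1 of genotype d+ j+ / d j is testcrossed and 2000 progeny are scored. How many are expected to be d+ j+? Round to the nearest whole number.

770

A map distance of 23 map units corresponds to a recombination frequency of 0.230.
The F1 is d+ j+ / d j, so d+ j+ is a parental gamete class with expected frequency (1 − r)/2 = 0.770/2 = 0.3850.
Expected number = 0.3850 × 2000 = 770.00 ≈ 770.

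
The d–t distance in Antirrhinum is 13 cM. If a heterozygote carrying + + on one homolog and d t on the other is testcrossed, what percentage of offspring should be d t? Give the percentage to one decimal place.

A map distance of 13 cM corresponds to a recombination frequency of 0.130.
The F1 is + + / d t, so d t is a parental gamete class with expected frequency (1 − r)/2 = 0.870/2 = 0.4350.
That is 0.4350 = 43.5% of the progeny.

43.5%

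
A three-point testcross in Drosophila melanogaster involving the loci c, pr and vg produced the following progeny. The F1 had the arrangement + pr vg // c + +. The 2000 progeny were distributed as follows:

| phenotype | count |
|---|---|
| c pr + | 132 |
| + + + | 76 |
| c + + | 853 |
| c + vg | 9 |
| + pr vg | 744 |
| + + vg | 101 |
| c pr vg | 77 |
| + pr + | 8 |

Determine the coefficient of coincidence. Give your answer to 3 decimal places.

0.800

The two rarest classes, + pr + and c + vg, are the double crossovers. Comparing them with the parentals, only the vg allele has switched, so vg is the middle locus and the order is pr – vg – c.
pr–vg: (233 + 17)/2000 = 0.1250; vg–c: (153 + 17)/2000 = 0.0850.
Expected DCO frequency = 0.1250 × 0.0850 ≈ 0.01063; observed = 17/2000 ≈ 0.00850.
Coefficient of coincidence = 0.00850/0.01063 ≈ 0.800.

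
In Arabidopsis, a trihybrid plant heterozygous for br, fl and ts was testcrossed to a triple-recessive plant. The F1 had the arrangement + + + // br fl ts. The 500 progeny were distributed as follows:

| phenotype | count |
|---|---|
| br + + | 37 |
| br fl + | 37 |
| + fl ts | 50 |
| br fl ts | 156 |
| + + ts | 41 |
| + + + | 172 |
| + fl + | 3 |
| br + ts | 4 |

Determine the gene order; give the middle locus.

The two rarest classes, + fl + and br + ts, are the double crossovers. Comparing them with the parentals, only the fl allele has switched, so fl is the middle locus and the order is ts – fl – br.

fl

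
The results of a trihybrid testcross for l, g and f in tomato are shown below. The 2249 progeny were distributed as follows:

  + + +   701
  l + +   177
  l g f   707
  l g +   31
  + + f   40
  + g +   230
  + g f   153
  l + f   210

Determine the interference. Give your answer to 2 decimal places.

The two most frequent reciprocal classes, l g f and + + +, are the parental types, so the F1 was l g f / + + +.
The two rarest classes, l g + and + + f, are the double crossovers. Comparing them with the parentals, only the f allele has switched, so f is the middle locus and the order is g – f – l.
g–f: (440 + 71)/2249 = 0.2272; f–l: (330 + 71)/2249 = 0.1783.
Expected DCO frequency = 0.2272 × 0.1783 ≈ 0.04051; observed = 71/2249 ≈ 0.03157.
Coefficient of coincidence = 0.03157/0.04051 ≈ 0.78; interference = 1 − 0.78 = 0.22.

0.22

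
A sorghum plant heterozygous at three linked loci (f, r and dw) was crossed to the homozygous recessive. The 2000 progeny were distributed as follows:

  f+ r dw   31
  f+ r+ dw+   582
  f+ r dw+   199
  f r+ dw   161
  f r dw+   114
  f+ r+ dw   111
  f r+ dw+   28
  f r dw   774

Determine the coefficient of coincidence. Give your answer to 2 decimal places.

0.99

The two most frequent reciprocal classes, f+ r+ dw+ and f r dw, are the parental types, so the F1 was f+ r+ dw+ / f r dw.
The two rarest classes, f r+ dw+ and f+ r dw, are the double crossovers. Comparing them with the parentals, only the f allele has switched, so f is the middle locus and the order is dw – f – r.
dw–f: (225 + 59)/2000 = 0.1420; f–r: (360 + 59)/2000 = 0.2095.
Expected DCO frequency = 0.1420 × 0.2095 ≈ 0.02975; observed = 59/2000 ≈ 0.02950.
Coefficient of coincidence = 0.02950/0.02975 ≈ 0.99.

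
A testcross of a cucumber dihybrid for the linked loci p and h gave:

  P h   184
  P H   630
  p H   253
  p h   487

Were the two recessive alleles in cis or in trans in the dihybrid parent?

The two most frequent classes are P H (630) and p h (487); these are the parental (non-recombinant) types.
So the F1 carried P H on one chromosome and p h on the other — the recessive alleles are on the same chromosome (cis / coupling).

cis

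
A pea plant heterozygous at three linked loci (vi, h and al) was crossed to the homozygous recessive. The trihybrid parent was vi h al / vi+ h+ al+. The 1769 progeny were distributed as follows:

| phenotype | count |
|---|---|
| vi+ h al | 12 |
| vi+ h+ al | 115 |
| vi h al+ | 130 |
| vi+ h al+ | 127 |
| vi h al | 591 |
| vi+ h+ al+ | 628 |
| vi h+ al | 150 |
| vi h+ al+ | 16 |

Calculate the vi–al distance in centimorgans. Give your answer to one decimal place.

The two rarest classes, vi+ h al and vi h+ al+, are the double crossovers. Comparing them with the parentals, only the vi allele has switched, so vi is the middle locus and the order is h – vi – al.
Crossovers in the vi–al interval produce the single-crossover classes vi h al+ and vi+ h+ al (130 + 115 = 245) plus the double crossovers (28).
RF(vi–al) = (245 + 28) / 1769 = 273/1769 = 0.1543 → 15.4 centimorgans.

15.4 centimorgans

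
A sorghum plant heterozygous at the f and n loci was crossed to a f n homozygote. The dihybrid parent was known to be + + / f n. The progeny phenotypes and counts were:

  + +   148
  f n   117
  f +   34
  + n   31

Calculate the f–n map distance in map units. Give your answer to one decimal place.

19.7 map units

The recombinant classes are + n and f +: 31 + 34 = 65.
Recombination frequency = 65/330 = 0.1970 ≈ 19.7%, i.e. 19.7 map units.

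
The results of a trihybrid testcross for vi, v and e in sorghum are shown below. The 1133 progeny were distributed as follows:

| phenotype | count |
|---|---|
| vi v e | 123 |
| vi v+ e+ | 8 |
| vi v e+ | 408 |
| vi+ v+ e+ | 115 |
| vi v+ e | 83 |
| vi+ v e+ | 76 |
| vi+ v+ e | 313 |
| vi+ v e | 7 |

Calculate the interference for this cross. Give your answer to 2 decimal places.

The two most frequent reciprocal classes, vi+ v+ e and vi v e+, are the parental types, so the F1 was vi+ v+ e / vi v e+.
The two rarest classes, vi+ v e and vi v+ e+, are the double crossovers. Comparing them with the parentals, only the v allele has switched, so v is the middle locus and the order is vi – v – e.
vi–v: (159 + 15)/1133 = 0.1536; v–e: (238 + 15)/1133 = 0.2233.
Expected DCO frequency = 0.1536 × 0.2233 ≈ 0.03430; observed = 15/1133 ≈ 0.01324.
Coefficient of coincidence = 0.01324/0.03430 ≈ 0.39; interference = 1 − 0.39 = 0.61.

0.61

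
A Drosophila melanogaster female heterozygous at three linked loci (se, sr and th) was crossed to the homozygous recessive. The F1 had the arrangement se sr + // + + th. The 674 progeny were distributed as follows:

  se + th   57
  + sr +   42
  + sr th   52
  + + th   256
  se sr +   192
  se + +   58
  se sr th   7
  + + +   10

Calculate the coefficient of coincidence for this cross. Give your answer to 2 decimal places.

0.78

The two rarest classes, se sr th and + + +, are the double crossovers. Comparing them with the parentals, only the th allele has switched, so th is the middle locus and the order is se – th – sr.
se–th: (99 + 17)/674 = 0.1721; th–sr: (110 + 17)/674 = 0.1884.
Expected DCO frequency = 0.1721 × 0.1884 ≈ 0.03242; observed = 17/674 ≈ 0.02522.
Coefficient of coincidence = 0.02522/0.03242 ≈ 0.78.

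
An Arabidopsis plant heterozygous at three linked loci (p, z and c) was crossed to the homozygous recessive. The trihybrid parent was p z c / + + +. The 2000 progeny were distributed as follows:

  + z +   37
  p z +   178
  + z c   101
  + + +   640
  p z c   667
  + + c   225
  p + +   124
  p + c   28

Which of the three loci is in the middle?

z

The two rarest classes, p + c and + z +, are the double crossovers. Comparing them with the parentals, only the z allele has switched, so z is the middle locus and the order is c – z – p.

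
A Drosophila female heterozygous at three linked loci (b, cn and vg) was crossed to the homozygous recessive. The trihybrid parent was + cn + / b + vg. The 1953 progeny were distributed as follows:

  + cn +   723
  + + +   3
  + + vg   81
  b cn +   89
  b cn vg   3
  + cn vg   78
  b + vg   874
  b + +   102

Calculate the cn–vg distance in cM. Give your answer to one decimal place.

The two rarest classes, + + + and b cn vg, are the double crossovers. Comparing them with the parentals, only the cn allele has switched, so cn is the middle locus and the order is vg – cn – b.
Crossovers in the vg–cn interval produce the single-crossover classes + cn vg and b + + (78 + 102 = 180) plus the double crossovers (6).
RF(vg–cn) = (180 + 6) / 1953 = 186/1953 = 0.0952 → 9.5 cM.

9.5 cM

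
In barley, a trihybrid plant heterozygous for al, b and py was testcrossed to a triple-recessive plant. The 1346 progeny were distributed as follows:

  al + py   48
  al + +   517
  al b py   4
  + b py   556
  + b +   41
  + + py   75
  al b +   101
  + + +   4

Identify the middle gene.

al

The two most frequent reciprocal classes, + b py and al + +, are the parental types, so the F1 was + b py / al + +.
The two rarest classes, al b py and + + +, are the double crossovers. Comparing them with the parentals, only the al allele has switched, so al is the middle locus and the order is b – al – py.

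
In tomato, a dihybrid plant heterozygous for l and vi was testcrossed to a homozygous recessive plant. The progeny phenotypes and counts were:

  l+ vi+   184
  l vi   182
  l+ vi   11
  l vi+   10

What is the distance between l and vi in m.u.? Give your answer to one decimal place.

5.4 m.u.

The two most frequent classes, l+ vi+ (184) and l vi (182), are the parental types, so the F1 was l+ vi+ / l vi.
The recombinant classes are l+ vi and l vi+: 11 + 10 = 21.
Recombination frequency = 21/387 = 0.0543 ≈ 5.4%, i.e. 5.4 m.u.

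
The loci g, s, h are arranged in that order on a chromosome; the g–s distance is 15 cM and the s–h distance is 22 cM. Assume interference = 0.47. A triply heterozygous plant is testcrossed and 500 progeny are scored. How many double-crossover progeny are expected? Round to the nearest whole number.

9

Map distances give recombination frequencies of 0.150 and 0.220 for the two intervals.
With interference 0.47 (so coincidence = 0.53), expected double-crossover frequency = 0.150 × 0.220 × 0.53 = 0.01749.
Expected number = 0.01749 × 500 = 8.75 ≈ 9.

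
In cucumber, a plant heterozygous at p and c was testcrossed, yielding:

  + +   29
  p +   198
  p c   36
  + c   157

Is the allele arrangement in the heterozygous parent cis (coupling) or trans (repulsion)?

The two most frequent classes are + c (157) and p + (198); these are the parental (non-recombinant) types.
So the F1 carried + c on one chromosome and p + on the other — the recessive alleles are on opposite chromosomes (trans / repulsion).

trans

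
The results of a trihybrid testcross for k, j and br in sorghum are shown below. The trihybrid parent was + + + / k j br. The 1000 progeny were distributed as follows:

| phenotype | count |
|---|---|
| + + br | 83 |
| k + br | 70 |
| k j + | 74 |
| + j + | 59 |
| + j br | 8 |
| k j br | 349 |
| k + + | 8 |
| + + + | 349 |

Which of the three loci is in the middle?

The two rarest classes, k + + and + j br, are the double crossovers. Comparing them with the parentals, only the k allele has switched, so k is the middle locus and the order is j – k – br.

k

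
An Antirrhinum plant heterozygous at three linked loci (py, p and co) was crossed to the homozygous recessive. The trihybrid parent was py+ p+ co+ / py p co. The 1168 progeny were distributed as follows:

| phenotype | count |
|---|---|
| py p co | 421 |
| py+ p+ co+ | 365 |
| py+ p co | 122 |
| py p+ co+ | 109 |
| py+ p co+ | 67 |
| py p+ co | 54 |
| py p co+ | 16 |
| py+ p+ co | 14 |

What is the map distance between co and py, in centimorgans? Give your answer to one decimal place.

22.3 centimorgans

The two rarest classes, py+ p+ co and py p co+, are the double crossovers. Comparing them with the parentals, only the co allele has switched, so co is the middle locus and the order is p – co – py.
Crossovers in the co–py interval produce the single-crossover classes py p+ co+ and py+ p co (109 + 122 = 231) plus the double crossovers (30).
RF(co–py) = (231 + 30) / 1168 = 261/1168 = 0.2235 → 22.3 centimorgans.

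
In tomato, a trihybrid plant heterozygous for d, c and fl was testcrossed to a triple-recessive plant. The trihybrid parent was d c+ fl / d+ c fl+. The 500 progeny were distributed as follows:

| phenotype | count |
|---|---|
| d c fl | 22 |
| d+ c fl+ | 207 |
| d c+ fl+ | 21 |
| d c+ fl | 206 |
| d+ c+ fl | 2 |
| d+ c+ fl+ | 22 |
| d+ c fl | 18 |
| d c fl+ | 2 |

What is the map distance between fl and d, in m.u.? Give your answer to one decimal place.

8.6 m.u.

The two rarest classes, d+ c+ fl and d c fl+, are the double crossovers. Comparing them with the parentals, only the d allele has switched, so d is the middle locus and the order is fl – d – c.
Crossovers in the fl–d interval produce the single-crossover classes d c+ fl+ and d+ c fl (21 + 18 = 39) plus the double crossovers (4).
RF(fl–d) = (39 + 4) / 500 = 43/500 = 0.0860 → 8.6 m.u.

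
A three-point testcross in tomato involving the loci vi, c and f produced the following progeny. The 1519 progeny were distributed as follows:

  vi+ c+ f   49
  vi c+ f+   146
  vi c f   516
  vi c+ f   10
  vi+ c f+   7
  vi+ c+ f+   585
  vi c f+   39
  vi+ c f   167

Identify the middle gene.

c

The two most frequent reciprocal classes, vi c f and vi+ c+ f+, are the parental types, so the F1 was vi c f / vi+ c+ f+.
The two rarest classes, vi c+ f and vi+ c f+, are the double crossovers. Comparing them with the parentals, only the c allele has switched, so c is the middle locus and the order is vi – c – f.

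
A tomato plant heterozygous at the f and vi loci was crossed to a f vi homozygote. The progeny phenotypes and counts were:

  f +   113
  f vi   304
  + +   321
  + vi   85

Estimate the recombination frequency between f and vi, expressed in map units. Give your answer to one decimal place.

24.1 map units

The two most frequent classes, + + (321) and f vi (304), are the parental types, so the F1 was + + / f vi.
The recombinant classes are + vi and f +: 85 + 113 = 198.
Recombination frequency = 198/823 = 0.2406 ≈ 24.1%, i.e. 24.1 map units.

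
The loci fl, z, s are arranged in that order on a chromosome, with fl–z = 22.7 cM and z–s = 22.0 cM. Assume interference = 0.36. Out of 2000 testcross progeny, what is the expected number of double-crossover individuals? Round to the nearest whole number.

64

Map distances give recombination frequencies of 0.227 and 0.220 for the two intervals.
With interference 0.36 (so coincidence = 0.64), expected double-crossover frequency = 0.227 × 0.220 × 0.64 = 0.03196.
Expected number = 0.03196 × 2000 = 63.92 ≈ 64.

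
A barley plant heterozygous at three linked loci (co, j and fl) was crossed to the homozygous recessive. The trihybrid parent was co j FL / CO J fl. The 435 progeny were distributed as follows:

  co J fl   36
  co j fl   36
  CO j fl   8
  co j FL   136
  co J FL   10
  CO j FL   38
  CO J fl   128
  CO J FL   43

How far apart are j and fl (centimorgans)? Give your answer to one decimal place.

22.3 centimorgans

The two rarest classes, co J FL and CO j fl, are the double crossovers. Comparing them with the parentals, only the j allele has switched, so j is the middle locus and the order is fl – j – co.
Crossovers in the fl–j interval produce the single-crossover classes co j fl and CO J FL (36 + 43 = 79) plus the double crossovers (18).
RF(fl–j) = (79 + 18) / 435 = 97/435 = 0.2230 → 22.3 centimorgans.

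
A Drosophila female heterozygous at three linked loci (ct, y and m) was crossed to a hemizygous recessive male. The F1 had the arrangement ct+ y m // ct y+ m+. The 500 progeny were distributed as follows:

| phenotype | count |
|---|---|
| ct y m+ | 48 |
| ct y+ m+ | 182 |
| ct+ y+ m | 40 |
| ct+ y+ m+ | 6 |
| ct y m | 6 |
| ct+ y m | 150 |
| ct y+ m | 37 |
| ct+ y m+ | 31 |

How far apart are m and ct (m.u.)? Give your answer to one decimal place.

The two rarest classes, ct y m and ct+ y+ m+, are the double crossovers. Comparing them with the parentals, only the ct allele has switched, so ct is the middle locus and the order is y – ct – m.
Crossovers in the ct–m interval produce the single-crossover classes ct+ y m+ and ct y+ m (31 + 37 = 68) plus the double crossovers (12).
RF(ct–m) = (68 + 12) / 500 = 80/500 = 0.1600 → 16.0 m.u.

16.0 m.u.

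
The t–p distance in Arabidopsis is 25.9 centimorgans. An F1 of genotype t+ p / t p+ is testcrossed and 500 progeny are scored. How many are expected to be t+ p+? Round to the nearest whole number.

65

A map distance of 25.9 centimorgans corresponds to a recombination frequency of 0.259.
The F1 is t+ p / t p+, so t+ p+ is a recombinant gamete class with expected frequency r/2 = 0.259/2 = 0.1295.
Expected number = 0.1295 × 500 = 64.75 ≈ 65.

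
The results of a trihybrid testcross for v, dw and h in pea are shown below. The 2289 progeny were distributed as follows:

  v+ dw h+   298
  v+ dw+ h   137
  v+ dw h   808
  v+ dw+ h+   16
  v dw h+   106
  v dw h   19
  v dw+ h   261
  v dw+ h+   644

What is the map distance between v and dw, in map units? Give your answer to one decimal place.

The two most frequent reciprocal classes, v dw+ h+ and v+ dw h, are the parental types, so the F1 was v dw+ h+ / v+ dw h.
The two rarest classes, v+ dw+ h+ and v dw h, are the double crossovers. Comparing them with the parentals, only the v allele has switched, so v is the middle locus and the order is h – v – dw.
Crossovers in the v–dw interval produce the single-crossover classes v dw h+ and v+ dw+ h (106 + 137 = 243) plus the double crossovers (35).
RF(v–dw) = (243 + 35) / 2289 = 278/2289 = 0.1215 → 12.1 map units.

12.1 map units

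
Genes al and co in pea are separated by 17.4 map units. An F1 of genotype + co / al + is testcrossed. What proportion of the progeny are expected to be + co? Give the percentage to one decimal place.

A map distance of 17.4 map units corresponds to a recombination frequency of 0.174.
The F1 is + co / al +, so + co is a parental gamete class with expected frequency (1 − r)/2 = 0.826/2 = 0.4130.
That is 0.4130 = 41.3% of the progeny.

41.3%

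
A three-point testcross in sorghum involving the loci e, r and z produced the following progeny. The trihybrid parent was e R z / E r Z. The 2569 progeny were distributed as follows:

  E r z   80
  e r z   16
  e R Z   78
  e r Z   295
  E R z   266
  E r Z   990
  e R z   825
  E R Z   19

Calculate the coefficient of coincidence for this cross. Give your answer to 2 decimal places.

The two rarest classes, e r z and E R Z, are the double crossovers. Comparing them with the parentals, only the r allele has switched, so r is the middle locus and the order is z – r – e.
z–r: (158 + 35)/2569 = 0.0751; r–e: (561 + 35)/2569 = 0.2320.
Expected DCO frequency = 0.0751 × 0.2320 ≈ 0.01742; observed = 35/2569 ≈ 0.01362.
Coefficient of coincidence = 0.01362/0.01742 ≈ 0.78.

0.78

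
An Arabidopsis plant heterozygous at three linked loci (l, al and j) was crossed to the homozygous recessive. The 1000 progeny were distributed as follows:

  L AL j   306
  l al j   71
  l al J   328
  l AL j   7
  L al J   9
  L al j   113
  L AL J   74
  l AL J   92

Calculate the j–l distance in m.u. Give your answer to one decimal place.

16.1 m.u.

The two most frequent reciprocal classes, l al J and L AL j, are the parental types, so the F1 was l al J / L AL j.
The two rarest classes, L al J and l AL j, are the double crossovers. Comparing them with the parentals, only the l allele has switched, so l is the middle locus and the order is al – l – j.
Crossovers in the l–j interval produce the single-crossover classes l al j and L AL J (71 + 74 = 145) plus the double crossovers (16).
RF(l–j) = (145 + 16) / 1000 = 161/1000 = 0.1610 → 16.1 m.u.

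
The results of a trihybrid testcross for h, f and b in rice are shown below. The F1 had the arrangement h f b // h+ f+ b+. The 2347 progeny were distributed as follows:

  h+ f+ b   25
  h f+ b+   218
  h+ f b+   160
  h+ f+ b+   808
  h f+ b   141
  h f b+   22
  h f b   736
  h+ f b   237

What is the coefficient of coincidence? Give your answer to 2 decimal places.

0.63

The two rarest classes, h f b+ and h+ f+ b, are the double crossovers. Comparing them with the parentals, only the b allele has switched, so b is the middle locus and the order is h – b – f.
h–b: (455 + 47)/2347 = 0.2139; b–f: (301 + 47)/2347 = 0.1483.
Expected DCO frequency = 0.2139 × 0.1483 ≈ 0.03172; observed = 47/2347 ≈ 0.02003.
Coefficient of coincidence = 0.02003/0.03172 ≈ 0.63.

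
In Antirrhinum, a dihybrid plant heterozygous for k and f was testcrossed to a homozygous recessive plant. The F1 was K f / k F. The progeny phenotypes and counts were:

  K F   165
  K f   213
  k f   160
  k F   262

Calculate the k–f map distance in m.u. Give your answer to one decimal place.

40.6 m.u.

The recombinant classes are K F and k f: 165 + 160 = 325.
Recombination frequency = 325/800 = 0.4062 ≈ 40.6%, i.e. 40.6 m.u.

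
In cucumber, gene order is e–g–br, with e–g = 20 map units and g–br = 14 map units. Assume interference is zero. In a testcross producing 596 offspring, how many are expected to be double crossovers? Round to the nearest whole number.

Map distances give recombination frequencies of 0.200 and 0.140 for the two intervals.
With no interference, expected double-crossover frequency = 0.200 × 0.140 = 0.02800.
Expected number = 0.02800 × 596 = 16.69 ≈ 17.

17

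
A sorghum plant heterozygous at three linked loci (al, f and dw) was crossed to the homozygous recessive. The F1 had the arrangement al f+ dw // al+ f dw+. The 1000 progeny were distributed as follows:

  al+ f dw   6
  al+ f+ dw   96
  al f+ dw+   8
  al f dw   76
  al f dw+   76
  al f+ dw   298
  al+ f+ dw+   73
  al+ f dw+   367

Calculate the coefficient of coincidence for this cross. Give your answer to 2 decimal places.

The two rarest classes, al f+ dw+ and al+ f dw, are the double crossovers. Comparing them with the parentals, only the dw allele has switched, so dw is the middle locus and the order is f – dw – al.
f–dw: (149 + 14)/1000 = 0.1630; dw–al: (172 + 14)/1000 = 0.1860.
Expected DCO frequency = 0.1630 × 0.1860 ≈ 0.03032; observed = 14/1000 ≈ 0.01400.
Coefficient of coincidence = 0.01400/0.03032 ≈ 0.46.

0.46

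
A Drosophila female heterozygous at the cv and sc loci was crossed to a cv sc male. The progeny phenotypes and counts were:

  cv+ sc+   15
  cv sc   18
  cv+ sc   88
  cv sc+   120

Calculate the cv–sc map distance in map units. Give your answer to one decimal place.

The two most frequent classes, cv+ sc (88) and cv sc+ (120), are the parental types, so the F1 was cv+ sc / cv sc+.
The recombinant classes are cv+ sc+ and cv sc: 15 + 18 = 33.
Recombination frequency = 33/241 = 0.1369 ≈ 13.7%, i.e. 13.7 map units.

13.7 map units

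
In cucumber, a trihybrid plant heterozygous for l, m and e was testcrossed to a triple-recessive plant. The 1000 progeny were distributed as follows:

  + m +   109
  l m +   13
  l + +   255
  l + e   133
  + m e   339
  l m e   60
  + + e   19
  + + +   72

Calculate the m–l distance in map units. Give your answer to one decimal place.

16.4 map units

The two most frequent reciprocal classes, l + + and + m e, are the parental types, so the F1 was l + + / + m e.
The two rarest classes, l m + and + + e, are the double crossovers. Comparing them with the parentals, only the m allele has switched, so m is the middle locus and the order is l – m – e.
Crossovers in the l–m interval produce the single-crossover classes + + + and l m e (72 + 60 = 132) plus the double crossovers (32).
RF(l–m) = (132 + 32) / 1000 = 164/1000 = 0.1640 → 16.4 map units.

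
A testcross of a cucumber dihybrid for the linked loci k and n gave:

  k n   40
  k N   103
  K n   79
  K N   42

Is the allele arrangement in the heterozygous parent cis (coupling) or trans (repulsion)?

The two most frequent classes are K n (79) and k N (103); these are the parental (non-recombinant) types.
So the F1 carried K n on one chromosome and k N on the other — the recessive alleles are on opposite chromosomes (trans / repulsion).

trans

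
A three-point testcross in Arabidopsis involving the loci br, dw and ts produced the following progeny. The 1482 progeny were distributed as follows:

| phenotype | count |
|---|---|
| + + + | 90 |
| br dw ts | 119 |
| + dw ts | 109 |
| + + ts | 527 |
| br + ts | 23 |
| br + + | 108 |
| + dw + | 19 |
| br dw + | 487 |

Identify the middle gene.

br

The two most frequent reciprocal classes, br dw + and + + ts, are the parental types, so the F1 was br dw + / + + ts.
The two rarest classes, + dw + and br + ts, are the double crossovers. Comparing them with the parentals, only the br allele has switched, so br is the middle locus and the order is ts – br – dw.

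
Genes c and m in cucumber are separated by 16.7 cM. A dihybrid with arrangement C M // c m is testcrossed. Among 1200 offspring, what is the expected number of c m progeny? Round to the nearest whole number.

A map distance of 16.7 cM corresponds to a recombination frequency of 0.167.
The F1 is C M / c m, so c m is a parental gamete class with expected frequency (1 − r)/2 = 0.833/2 = 0.4165.
Expected number = 0.4165 × 1200 = 499.80 ≈ 500.

500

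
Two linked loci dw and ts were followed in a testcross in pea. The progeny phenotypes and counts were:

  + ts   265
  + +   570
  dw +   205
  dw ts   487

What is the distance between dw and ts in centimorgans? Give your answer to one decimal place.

30.8 centimorgans

The two most frequent classes, + + (570) and dw ts (487), are the parental types, so the F1 was + + / dw ts.
The recombinant classes are + ts and dw +: 265 + 205 = 470.
Recombination frequency = 470/1527 = 0.3078 ≈ 30.8%, i.e. 30.8 centimorgans.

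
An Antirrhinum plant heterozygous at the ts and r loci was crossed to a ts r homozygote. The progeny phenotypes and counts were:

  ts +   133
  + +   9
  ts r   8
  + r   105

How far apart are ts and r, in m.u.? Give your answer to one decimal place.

6.7 m.u.

The two most frequent classes, + r (105) and ts + (133), are the parental types, so the F1 was + r / ts +.
The recombinant classes are + + and ts r: 9 + 8 = 17.
Recombination frequency = 17/255 = 0.0667 ≈ 6.7%, i.e. 6.7 m.u.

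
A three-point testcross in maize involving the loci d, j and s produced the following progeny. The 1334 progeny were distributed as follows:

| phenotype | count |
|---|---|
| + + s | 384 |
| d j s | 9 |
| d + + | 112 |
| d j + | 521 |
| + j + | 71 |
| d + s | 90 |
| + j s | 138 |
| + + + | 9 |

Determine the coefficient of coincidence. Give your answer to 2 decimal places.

The two most frequent reciprocal classes, d j + and + + s, are the parental types, so the F1 was d j + / + + s.
The two rarest classes, d j s and + + +, are the double crossovers. Comparing them with the parentals, only the s allele has switched, so s is the middle locus and the order is d – s – j.
d–s: (161 + 18)/1334 = 0.1342; s–j: (250 + 18)/1334 = 0.2009.
Expected DCO frequency = 0.1342 × 0.2009 ≈ 0.02696; observed = 18/1334 ≈ 0.01349.
Coefficient of coincidence = 0.01349/0.02696 ≈ 0.50.

0.50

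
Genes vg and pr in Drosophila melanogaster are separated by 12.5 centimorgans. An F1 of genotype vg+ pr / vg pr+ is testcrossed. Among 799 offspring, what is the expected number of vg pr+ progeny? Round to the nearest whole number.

A map distance of 12.5 centimorgans corresponds to a recombination frequency of 0.125.
The F1 is vg+ pr / vg pr+, so vg pr+ is a parental gamete class with expected frequency (1 − r)/2 = 0.875/2 = 0.4375.
Expected number = 0.4375 × 799 = 349.56 ≈ 350.

350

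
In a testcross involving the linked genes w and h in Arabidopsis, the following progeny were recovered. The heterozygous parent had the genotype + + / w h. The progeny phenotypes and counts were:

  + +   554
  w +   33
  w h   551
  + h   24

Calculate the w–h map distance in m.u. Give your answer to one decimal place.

The recombinant classes are + h and w +: 24 + 33 = 57.
Recombination frequency = 57/1162 = 0.0491 ≈ 4.9%, i.e. 4.9 m.u.

4.9 m.u.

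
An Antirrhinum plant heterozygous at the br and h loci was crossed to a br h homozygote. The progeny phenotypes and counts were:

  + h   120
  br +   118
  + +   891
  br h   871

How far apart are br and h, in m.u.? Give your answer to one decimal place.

11.9 m.u.

The two most frequent classes, + + (891) and br h (871), are the parental types, so the F1 was + + / br h.
The recombinant classes are + h and br +: 120 + 118 = 238.
Recombination frequency = 238/2000 = 0.1190 ≈ 11.9%, i.e. 11.9 m.u.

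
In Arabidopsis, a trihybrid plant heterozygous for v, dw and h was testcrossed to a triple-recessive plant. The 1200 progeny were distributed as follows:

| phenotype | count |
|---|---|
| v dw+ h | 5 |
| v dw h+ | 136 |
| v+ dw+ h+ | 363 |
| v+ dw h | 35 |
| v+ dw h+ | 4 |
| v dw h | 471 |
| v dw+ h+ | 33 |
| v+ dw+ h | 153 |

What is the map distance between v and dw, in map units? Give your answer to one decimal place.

6.4 map units

The two most frequent reciprocal classes, v+ dw+ h+ and v dw h, are the parental types, so the F1 was v+ dw+ h+ / v dw h.
The two rarest classes, v+ dw h+ and v dw+ h, are the double crossovers. Comparing them with the parentals, only the dw allele has switched, so dw is the middle locus and the order is h – dw – v.
Crossovers in the dw–v interval produce the single-crossover classes v dw+ h+ and v+ dw h (33 + 35 = 68) plus the double crossovers (9).
RF(dw–v) = (68 + 9) / 1200 = 77/1200 = 0.0642 → 6.4 map units.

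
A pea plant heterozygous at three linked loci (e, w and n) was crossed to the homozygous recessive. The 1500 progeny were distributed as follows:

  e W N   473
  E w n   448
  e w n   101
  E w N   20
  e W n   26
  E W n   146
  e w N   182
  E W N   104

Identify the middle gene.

The two most frequent reciprocal classes, e W N and E w n, are the parental types, so the F1 was e W N / E w n.
The two rarest classes, e W n and E w N, are the double crossovers. Comparing them with the parentals, only the n allele has switched, so n is the middle locus and the order is e – n – w.

n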